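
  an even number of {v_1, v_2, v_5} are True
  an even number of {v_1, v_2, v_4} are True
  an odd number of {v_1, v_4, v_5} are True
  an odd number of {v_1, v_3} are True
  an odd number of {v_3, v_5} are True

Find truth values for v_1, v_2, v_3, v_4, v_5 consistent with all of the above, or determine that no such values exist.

v_1 = True, v_2 = False, v_3 = False, v_4 = True, v_5 = True

{v_1, v_2, v_5}: 2 true → even ✓
{v_1, v_2, v_4}: 2 true → even ✓
{v_1, v_4, v_5}: 3 true → odd ✓
{v_1, v_3}: 1 true → odd ✓
{v_3, v_5}: 1 true → odd ✓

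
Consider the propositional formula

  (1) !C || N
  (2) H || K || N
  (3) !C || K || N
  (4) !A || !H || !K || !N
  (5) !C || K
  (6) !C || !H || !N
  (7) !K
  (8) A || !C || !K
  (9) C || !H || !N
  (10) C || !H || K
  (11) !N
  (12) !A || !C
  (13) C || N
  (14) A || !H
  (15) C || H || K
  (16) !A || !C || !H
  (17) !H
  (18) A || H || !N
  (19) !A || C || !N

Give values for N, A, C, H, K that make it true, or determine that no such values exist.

Case N = True:
  Clause (!N) is falsified — contradiction.
Case N = False:
  (!C || N) forces C = False.
  Clause (C || N) is falsified — contradiction.
Both cases fail, so the formula is unsatisfiable.

Unsatisfiable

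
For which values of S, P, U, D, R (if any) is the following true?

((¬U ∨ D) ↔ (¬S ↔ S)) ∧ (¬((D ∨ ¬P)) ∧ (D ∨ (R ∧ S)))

S = True, P = True, U = True, D = False, R = True

  (¬U ∨ D) ↔ (¬S ↔ S) = True
    ¬U ∨ D = False
      ¬U = False
    ¬S ↔ S = False
      ¬S = False
  ¬((D ∨ ¬P)) ∧ (D ∨ (R ∧ S)) = True
    ¬((D ∨ ¬P)) = True
      D ∨ ¬P = False
        ¬P = False
    D ∨ (R ∧ S) = True
      R ∧ S = True
Both conjuncts True, so the formula holds.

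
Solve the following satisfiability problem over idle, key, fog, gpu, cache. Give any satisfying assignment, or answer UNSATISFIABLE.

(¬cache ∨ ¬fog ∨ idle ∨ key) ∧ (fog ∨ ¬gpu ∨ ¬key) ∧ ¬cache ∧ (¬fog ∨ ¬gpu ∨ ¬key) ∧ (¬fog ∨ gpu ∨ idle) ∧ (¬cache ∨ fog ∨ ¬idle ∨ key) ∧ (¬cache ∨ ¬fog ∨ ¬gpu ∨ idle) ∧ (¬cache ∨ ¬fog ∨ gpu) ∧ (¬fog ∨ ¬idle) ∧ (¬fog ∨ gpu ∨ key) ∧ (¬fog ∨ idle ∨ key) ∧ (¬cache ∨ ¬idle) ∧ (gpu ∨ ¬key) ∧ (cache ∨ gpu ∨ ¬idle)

idle: False; key: False; fog: False; gpu: False; cache: False

Unit clause (¬cache) forces cache = False.
Set idle = False.
Try key = True:
  (gpu ∨ ¬key) forces gpu = True.
  (fog ∨ ¬gpu ∨ ¬key) forces fog = True.
  clause (¬fog ∨ ¬gpu ∨ ¬key) is falsified — backtrack.
So key = False.
  then (¬fog ∨ idle ∨ key) forces fog = False.
Set gpu = False.
All clauses satisfied.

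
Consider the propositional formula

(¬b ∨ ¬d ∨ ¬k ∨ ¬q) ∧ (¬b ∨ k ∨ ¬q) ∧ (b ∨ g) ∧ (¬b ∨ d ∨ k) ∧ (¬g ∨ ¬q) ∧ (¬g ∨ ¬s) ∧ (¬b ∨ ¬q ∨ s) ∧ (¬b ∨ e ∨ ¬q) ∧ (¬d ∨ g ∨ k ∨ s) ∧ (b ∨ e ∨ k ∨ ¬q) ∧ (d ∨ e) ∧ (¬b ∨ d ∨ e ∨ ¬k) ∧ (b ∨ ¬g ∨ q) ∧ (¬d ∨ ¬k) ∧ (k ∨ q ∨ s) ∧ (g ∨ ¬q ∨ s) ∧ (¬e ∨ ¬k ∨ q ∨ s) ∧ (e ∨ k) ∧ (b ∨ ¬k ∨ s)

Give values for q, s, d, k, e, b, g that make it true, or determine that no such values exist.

Set q = False.
Try s = False:
  (k ∨ q ∨ s) forces k = True.
  (¬d ∨ ¬k) forces d = False.
  (d ∨ e) forces e = True.
  clause (¬e ∨ ¬k ∨ q ∨ s) is falsified — backtrack.
So s = True.
  then (¬g ∨ ¬s) forces g = False.
  then (b ∨ g) forces b = True.
Set d = True.
  then (¬d ∨ ¬k) forces k = False.
  then (e ∨ k) forces e = True.
All clauses satisfied.

q = False, s = True, d = True, k = False, e = True, b = True, g = False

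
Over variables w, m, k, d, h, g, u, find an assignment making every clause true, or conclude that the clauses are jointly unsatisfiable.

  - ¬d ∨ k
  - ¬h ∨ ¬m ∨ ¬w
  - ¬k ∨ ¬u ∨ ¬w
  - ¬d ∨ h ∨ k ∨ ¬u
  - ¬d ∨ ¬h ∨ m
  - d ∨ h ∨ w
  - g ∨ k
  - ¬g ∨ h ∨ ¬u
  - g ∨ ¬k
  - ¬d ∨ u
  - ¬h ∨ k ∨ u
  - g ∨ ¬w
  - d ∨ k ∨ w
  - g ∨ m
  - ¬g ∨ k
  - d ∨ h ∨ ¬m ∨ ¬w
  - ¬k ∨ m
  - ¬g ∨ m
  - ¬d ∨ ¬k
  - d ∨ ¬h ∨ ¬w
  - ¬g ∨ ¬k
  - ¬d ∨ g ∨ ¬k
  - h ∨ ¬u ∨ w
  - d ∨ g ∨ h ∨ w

Case g = True:
  (¬g ∨ k) forces k = True.
  Clause (¬g ∨ ¬k) is falsified — contradiction.
Case g = False:
  (g ∨ k) forces k = True.
  Clause (g ∨ ¬k) is falsified — contradiction.
Both cases fail, so the formula is unsatisfiable.

The formula is unsatisfiable.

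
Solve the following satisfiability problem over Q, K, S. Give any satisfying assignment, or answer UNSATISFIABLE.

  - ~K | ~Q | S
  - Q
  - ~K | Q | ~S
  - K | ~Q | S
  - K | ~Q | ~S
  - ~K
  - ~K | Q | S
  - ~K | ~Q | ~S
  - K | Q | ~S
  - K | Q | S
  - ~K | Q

Case Q = True:
  (~K) forces K = False.
  (K | ~Q | S) forces S = True.
  Clause (K | ~Q | ~S) is falsified — contradiction.
Case Q = False:
  Clause (Q) is falsified — contradiction.
Both cases fail, so the formula is unsatisfiable.

Unsatisfiable — no assignment works.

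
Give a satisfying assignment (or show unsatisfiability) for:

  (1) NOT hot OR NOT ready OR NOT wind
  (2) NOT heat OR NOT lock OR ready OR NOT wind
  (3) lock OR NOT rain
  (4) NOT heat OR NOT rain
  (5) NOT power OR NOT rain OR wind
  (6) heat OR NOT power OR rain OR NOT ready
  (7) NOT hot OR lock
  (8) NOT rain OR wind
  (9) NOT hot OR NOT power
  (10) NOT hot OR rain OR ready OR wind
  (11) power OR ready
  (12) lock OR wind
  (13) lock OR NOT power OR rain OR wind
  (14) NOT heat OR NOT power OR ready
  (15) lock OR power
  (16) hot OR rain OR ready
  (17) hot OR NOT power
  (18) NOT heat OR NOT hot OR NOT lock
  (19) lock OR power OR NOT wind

Set heat = False.
Set hot = False.
  then (hot OR NOT power) forces power = False.
  then (power OR ready) forces ready = True.
  then (lock OR power) forces lock = True.
Set wind = True.
Set rain = False.
All clauses satisfied.

heat = False; hot = False; wind = True; lock = True; ready = True; power = False; rain = False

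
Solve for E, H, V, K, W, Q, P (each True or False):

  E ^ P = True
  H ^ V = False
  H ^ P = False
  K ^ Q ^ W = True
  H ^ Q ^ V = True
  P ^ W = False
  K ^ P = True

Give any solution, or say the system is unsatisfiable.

Adding constraints 2, 4, 5, 6, 7 mod 2: every variable appears an even number of times on the left, so the left side is 0.
But the right sides sum to 1 (mod 2). 0 ≠ 1 — the system is inconsistent.

The formula is unsatisfiable.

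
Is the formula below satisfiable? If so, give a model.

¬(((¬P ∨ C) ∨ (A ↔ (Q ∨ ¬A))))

Q = False, P = True, C = False, A = True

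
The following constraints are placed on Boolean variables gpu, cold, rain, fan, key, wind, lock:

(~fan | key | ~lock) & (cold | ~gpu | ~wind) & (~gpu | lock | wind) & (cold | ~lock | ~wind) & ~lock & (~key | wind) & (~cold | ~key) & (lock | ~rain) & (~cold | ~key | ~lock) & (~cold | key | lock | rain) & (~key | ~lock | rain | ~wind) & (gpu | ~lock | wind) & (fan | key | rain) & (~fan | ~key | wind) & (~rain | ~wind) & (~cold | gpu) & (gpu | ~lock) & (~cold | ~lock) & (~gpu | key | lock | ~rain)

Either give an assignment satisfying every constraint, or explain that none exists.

Unit clause (~lock) forces lock = False.
In (lock | ~rain) only ~rain is left, so rain = False.
Try gpu = True:
  (~gpu | lock | wind) forces wind = True.
  (cold | ~gpu | ~wind) forces cold = True.
  (~cold | ~key) forces key = False.
  clause (~cold | key | lock | rain) is falsified — backtrack.
So gpu = False.
  then (~cold | gpu) forces cold = False.
Set fan = True.
Set key = True.
  then (~key | wind) forces wind = True.
All clauses satisfied.

gpu = False, cold = False, rain = False, fan = True, key = True, wind = True, lock = False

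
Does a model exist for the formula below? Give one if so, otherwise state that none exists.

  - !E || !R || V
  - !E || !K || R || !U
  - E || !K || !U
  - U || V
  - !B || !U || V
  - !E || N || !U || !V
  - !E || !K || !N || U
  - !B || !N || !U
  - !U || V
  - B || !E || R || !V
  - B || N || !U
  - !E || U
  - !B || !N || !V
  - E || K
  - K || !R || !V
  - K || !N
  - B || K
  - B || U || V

Set R = True.
Set N = False.
Try E = True:
  (!E || !R || V) forces V = True.
  (!E || N || !U || !V) forces U = False.
  clause (!E || U) is falsified — backtrack.
So E = False.
  then (E || K) forces K = True.
  then (E || !K || !U) forces U = False.
  then (U || V) forces V = True.
Set B = False.
All clauses satisfied.

R: True, N: False, E: False, V: True, B: False, U: False, K: True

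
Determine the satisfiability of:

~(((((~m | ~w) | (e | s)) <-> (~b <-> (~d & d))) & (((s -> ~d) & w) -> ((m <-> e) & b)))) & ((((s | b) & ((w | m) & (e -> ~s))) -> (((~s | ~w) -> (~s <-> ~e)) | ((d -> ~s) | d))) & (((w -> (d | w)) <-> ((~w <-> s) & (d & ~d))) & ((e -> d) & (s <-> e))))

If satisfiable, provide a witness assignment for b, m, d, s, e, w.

Unsatisfiable

The conjunct (w -> (d | w)) <-> ((~w <-> s) & (d & ~d)) is unsatisfiable on its own:
  d=F, s=F, w=F: evaluates to False.
  d=F, s=F, w=T: evaluates to False.
  d=F, s=T, w=F: evaluates to False.
  d=F, s=T, w=T: evaluates to False.
  d=T, s=F, w=F: evaluates to False.
  d=T, s=F, w=T: evaluates to False.
  d=T, s=T, w=F: evaluates to False.
  d=T, s=T, w=T: evaluates to False.
So the whole conjunction is unsatisfiable.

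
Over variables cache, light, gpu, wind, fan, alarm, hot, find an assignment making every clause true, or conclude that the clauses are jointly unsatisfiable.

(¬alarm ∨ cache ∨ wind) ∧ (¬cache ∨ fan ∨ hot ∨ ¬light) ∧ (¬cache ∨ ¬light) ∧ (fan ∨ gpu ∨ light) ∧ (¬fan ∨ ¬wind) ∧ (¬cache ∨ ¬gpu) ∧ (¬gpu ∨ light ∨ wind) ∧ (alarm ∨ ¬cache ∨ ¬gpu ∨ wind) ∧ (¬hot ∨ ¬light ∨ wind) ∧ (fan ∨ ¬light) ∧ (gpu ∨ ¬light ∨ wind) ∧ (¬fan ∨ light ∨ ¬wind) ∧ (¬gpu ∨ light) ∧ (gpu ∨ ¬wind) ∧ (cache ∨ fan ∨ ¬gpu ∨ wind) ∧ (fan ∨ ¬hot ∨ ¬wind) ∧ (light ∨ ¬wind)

cache = False; light = False; gpu = False; wind = False; fan = True; alarm = False; hot = False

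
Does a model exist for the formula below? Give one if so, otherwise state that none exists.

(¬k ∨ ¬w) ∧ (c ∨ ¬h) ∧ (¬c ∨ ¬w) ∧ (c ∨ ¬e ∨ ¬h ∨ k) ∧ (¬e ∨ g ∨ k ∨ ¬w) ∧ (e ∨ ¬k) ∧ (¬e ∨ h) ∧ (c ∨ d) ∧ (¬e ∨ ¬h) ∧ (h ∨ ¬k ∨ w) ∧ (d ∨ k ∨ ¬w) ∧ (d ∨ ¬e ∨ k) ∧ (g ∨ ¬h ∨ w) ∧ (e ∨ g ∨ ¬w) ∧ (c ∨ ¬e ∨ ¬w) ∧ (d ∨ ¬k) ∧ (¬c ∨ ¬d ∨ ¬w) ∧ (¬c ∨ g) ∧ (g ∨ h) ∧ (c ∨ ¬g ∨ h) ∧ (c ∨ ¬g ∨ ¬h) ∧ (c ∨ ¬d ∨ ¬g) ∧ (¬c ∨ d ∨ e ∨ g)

Try k = True:
  (¬k ∨ ¬w) forces w = False.
  (e ∨ ¬k) forces e = True.
  (¬e ∨ h) forces h = True.
  clause (¬e ∨ ¬h) is falsified — backtrack.
So k = False.
Set d = False.
  then (c ∨ d) forces c = True.
  then (d ∨ k ∨ ¬w) forces w = False.
  then (d ∨ ¬e ∨ k) forces e = False.
  then (¬c ∨ g) forces g = True.
Set h = True.
All clauses satisfied.

k=F, d=F, w=F, h=T, c=T, e=F, g=T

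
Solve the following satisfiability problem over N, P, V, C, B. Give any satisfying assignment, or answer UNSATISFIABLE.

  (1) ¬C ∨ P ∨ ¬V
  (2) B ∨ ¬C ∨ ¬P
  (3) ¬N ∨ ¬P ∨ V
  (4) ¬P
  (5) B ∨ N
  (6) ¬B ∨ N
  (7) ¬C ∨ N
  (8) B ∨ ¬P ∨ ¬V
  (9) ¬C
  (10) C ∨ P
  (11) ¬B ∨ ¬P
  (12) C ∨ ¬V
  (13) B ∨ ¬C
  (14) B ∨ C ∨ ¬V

Case P = True:
  Clause (¬P) is falsified — contradiction.
Case P = False:
  (¬C) forces C = False.
  Clause (C ∨ P) is falsified — contradiction.
Both cases fail, so the formula is unsatisfiable.

Unsatisfiable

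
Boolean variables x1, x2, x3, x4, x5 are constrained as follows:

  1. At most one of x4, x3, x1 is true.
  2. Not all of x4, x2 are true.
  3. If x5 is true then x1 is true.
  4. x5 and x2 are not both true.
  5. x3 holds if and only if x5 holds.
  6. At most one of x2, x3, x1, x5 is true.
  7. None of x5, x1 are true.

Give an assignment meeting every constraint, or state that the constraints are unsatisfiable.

x1 = False, x2 = True, x3 = False, x4 = False, x5 = False

  (1) {x4, x3, x1}: 0 true — at most one ✓
  (2) {x4, x2}: 1/2 true — not all ✓
  (3) x5=F ⇒ x1: vacuous ✓
  (4) x5=F, x2=T — not both ✓
  (5) x3=F, x5=F — same ✓
  (6) {x2, x3, x1, x5}: 1 true — at most one ✓
  (7) {x5, x1}: 0 true — none ✓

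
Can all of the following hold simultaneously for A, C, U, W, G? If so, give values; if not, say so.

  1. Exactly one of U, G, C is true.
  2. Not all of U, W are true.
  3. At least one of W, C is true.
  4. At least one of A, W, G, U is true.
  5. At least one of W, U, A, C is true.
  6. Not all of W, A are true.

A = True; C = True; U = False; W = False; G = False

  (1) {U, G, C}: 1 true — exactly one ✓
  (2) {U, W}: 0/2 true — not all ✓
  (3) {W, C}: 1 true — at least one ✓
  (4) {A, W, G, U}: 1 true — at least one ✓
  (5) {W, U, A, C}: 2 true — at least one ✓
  (6) {W, A}: 1/2 true — not all ✓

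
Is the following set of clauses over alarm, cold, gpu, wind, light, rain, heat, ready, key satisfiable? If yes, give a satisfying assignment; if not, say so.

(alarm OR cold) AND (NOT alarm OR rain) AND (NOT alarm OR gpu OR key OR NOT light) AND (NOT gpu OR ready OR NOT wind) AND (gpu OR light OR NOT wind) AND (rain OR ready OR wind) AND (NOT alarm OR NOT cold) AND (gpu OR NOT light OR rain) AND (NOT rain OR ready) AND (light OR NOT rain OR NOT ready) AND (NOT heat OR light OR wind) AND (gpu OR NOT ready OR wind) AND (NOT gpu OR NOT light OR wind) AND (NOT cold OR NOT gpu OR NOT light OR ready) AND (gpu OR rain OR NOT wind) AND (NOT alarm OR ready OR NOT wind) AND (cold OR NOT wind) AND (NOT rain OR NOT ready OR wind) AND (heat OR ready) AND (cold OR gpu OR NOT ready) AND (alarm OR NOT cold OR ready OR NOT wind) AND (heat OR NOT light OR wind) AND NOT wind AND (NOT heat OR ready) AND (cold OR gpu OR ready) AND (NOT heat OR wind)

Unit clause (NOT wind) forces wind = False.
In (NOT heat OR wind) only NOT heat is left, so heat = False.
In (heat OR ready) only ready is left, so ready = True.
In (heat OR NOT light OR wind) only NOT light is left, so light = False.
In (light OR NOT rain OR NOT ready) only NOT rain is left, so rain = False.
In (gpu OR NOT ready OR wind) only gpu is left, so gpu = True.
In (NOT alarm OR rain) only NOT alarm is left, so alarm = False.
In (alarm OR cold) only cold is left, so cold = True.
Set key = False.
All clauses satisfied.

alarm = False, cold = True, gpu = True, wind = False, light = False, rain = False, heat = False, ready = True, key = False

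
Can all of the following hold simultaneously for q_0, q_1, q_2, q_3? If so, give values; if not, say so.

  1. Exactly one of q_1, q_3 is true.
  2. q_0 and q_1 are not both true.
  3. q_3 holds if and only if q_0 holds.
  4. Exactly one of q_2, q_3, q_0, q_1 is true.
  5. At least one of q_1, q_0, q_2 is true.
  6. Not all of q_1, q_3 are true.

q_0=F, q_1=T, q_2=F, q_3=F

  (1) {q_1, q_3}: 1 true — exactly one ✓
  (2) q_0=F, q_1=T — not both ✓
  (3) q_3=F, q_0=F — same ✓
  (4) {q_2, q_3, q_0, q_1}: 1 true — exactly one ✓
  (5) {q_1, q_0, q_2}: 1 true — at least one ✓
  (6) {q_1, q_3}: 1/2 true — not all ✓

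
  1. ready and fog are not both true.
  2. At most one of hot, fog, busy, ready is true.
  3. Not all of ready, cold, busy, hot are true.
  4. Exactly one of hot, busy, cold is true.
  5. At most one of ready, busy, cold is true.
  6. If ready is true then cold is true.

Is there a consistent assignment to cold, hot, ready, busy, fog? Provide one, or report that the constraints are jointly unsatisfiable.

cold=F, hot=T, ready=F, busy=F, fog=F

  (1) ready=F, fog=F — not both ✓
  (2) {hot, fog, busy, ready}: 1 true — at most one ✓
  (3) {ready, cold, busy, hot}: 1/4 true — not all ✓
  (4) {hot, busy, cold}: 1 true — exactly one ✓
  (5) {ready, busy, cold}: 0 true — at most one ✓
  (6) ready=F ⇒ cold: vacuous ✓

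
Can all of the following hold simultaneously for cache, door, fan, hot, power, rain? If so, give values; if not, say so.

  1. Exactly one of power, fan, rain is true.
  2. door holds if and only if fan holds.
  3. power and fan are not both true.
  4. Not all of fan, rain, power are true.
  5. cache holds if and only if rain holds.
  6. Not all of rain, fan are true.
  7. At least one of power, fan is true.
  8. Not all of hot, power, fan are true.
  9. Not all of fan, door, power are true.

cache = False; door = True; fan = True; hot = True; power = False; rain = False

  (1) {power, fan, rain}: 1 true — exactly one ✓
  (2) door=T, fan=T — same ✓
  (3) power=F, fan=T — not both ✓
  (4) {fan, rain, power}: 1/3 true — not all ✓
  (5) cache=F, rain=F — same ✓
  (6) {rain, fan}: 1/2 true — not all ✓
  (7) {power, fan}: 1 true — at least one ✓
  (8) {hot, power, fan}: 2/3 true — not all ✓
  (9) {fan, door, power}: 2/3 true — not all ✓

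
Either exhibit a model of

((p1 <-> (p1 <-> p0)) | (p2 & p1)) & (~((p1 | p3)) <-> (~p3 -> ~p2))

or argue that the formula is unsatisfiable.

p0=T; p1=T; p2=T; p3=F

  (p1 <-> (p1 <-> p0)) | (p2 & p1) = True
    p1 <-> (p1 <-> p0) = True
      p1 <-> p0 = True
    p2 & p1 = True
  ~((p1 | p3)) <-> (~p3 -> ~p2) = True
    ~((p1 | p3)) = False
      p1 | p3 = True
    ~p3 -> ~p2 = False
      ~p3 = True
      ~p2 = False
Both conjuncts True, so the formula holds.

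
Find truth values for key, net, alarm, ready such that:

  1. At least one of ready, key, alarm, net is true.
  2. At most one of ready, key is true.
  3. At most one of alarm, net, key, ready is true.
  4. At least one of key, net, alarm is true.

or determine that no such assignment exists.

key=F; net=F; alarm=T; ready=F

  (1) {ready, key, alarm, net}: 1 true — at least one ✓
  (2) {ready, key}: 0 true — at most one ✓
  (3) {alarm, net, key, ready}: 1 true — at most one ✓
  (4) {key, net, alarm}: 1 true — at least one ✓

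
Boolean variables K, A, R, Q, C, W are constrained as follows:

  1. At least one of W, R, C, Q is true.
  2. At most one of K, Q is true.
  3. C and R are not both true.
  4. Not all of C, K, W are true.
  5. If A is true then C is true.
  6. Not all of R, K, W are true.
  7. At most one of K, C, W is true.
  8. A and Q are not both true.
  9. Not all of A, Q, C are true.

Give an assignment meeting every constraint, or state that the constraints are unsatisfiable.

K = True, A = False, R = True, Q = False, C = False, W = False

  (1) {W, R, C, Q}: 1 true — at least one ✓
  (2) {K, Q}: 1 true — at most one ✓
  (3) C=F, R=T — not both ✓
  (4) {C, K, W}: 1/3 true — not all ✓
  (5) A=F ⇒ C: vacuous ✓
  (6) {R, K, W}: 2/3 true — not all ✓
  (7) {K, C, W}: 1 true — at most one ✓
  (8) A=F, Q=F — not both ✓
  (9) {A, Q, C}: 0/3 true — not all ✓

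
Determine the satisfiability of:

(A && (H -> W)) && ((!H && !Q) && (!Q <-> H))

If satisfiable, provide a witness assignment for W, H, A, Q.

No satisfying assignment exists.

Case H = True: the conjunct !H is False.
Case H = False: the formula simplifies to A && (!Q && Q).
  Q = True: the conjunct !Q is False.
  Q = False: the conjunct Q is False.
Both cases fail — unsatisfiable.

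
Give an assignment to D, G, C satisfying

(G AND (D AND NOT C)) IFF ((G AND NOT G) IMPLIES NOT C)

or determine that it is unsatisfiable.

D = True, G = True, C = False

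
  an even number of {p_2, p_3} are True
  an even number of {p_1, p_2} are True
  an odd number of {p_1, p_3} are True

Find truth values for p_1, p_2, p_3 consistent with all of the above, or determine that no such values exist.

Adding constraints 1, 2, 3 mod 2: every variable appears an even number of times on the left, so the left side is 0.
But the right sides sum to 1 (mod 2). 0 ≠ 1 — the system is inconsistent.

No satisfying assignment exists.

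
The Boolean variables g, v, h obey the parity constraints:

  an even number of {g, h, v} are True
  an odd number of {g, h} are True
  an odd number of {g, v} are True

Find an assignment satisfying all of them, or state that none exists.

g = False, v = True, h = True

{g, h, v}: 2 true → even ✓
{g, h}: 1 true → odd ✓
{g, v}: 1 true → odd ✓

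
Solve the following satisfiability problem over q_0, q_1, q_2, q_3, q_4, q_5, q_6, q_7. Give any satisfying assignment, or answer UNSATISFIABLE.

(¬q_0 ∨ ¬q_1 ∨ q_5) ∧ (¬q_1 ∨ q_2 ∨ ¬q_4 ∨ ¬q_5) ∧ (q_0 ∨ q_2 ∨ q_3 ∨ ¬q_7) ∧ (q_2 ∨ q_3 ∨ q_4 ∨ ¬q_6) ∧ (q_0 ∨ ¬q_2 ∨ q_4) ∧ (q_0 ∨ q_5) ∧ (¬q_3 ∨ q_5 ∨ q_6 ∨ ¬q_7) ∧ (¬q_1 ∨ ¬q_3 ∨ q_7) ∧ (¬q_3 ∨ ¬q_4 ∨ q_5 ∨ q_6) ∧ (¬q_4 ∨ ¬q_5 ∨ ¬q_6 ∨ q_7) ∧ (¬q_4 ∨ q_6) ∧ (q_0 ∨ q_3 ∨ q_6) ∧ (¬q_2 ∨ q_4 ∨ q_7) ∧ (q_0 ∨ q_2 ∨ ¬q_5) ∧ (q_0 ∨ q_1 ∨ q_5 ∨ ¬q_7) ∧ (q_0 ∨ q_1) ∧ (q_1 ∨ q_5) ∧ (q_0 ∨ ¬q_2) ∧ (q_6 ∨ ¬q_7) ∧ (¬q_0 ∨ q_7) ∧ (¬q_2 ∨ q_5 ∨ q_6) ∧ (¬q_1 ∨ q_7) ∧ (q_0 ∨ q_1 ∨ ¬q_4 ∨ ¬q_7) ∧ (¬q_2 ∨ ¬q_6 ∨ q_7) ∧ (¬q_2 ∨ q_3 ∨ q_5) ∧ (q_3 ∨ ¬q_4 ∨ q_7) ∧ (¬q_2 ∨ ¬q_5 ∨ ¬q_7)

q_0: True, q_1: False, q_2: False, q_3: False, q_4: True, q_5: True, q_6: True, q_7: True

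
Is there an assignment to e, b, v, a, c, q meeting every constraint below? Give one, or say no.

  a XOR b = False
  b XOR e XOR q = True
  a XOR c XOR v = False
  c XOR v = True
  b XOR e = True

e = False; b = True; v = False; a = True; c = True; q = False

a XOR b = T XOR T = False ✓
b XOR e XOR q = T XOR F XOR F = True ✓
a XOR c XOR v = T XOR T XOR F = False ✓
c XOR v = T XOR F = True ✓
b XOR e = T XOR F = True ✓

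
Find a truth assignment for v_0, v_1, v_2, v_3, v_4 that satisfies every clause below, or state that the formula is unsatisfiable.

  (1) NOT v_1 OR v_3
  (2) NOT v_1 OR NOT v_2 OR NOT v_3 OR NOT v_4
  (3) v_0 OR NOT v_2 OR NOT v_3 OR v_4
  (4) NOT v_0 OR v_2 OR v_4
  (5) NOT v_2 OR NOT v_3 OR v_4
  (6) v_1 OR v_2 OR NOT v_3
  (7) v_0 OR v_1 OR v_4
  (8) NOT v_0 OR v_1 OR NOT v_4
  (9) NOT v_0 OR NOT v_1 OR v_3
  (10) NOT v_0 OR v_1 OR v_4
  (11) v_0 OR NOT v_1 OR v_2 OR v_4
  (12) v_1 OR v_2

Set v_0 = False.
Set v_1 = True.
  then (NOT v_1 OR v_3) forces v_3 = True.
Try v_2 = True:
  (NOT v_1 OR NOT v_2 OR NOT v_3 OR NOT v_4) forces v_4 = False.
  clause (v_0 OR NOT v_2 OR NOT v_3 OR v_4) is falsified — backtrack.
So v_2 = False.
  then (v_0 OR NOT v_1 OR v_2 OR v_4) forces v_4 = True.
All clauses satisfied.

v_0 = False, v_1 = True, v_2 = False, v_3 = True, v_4 = True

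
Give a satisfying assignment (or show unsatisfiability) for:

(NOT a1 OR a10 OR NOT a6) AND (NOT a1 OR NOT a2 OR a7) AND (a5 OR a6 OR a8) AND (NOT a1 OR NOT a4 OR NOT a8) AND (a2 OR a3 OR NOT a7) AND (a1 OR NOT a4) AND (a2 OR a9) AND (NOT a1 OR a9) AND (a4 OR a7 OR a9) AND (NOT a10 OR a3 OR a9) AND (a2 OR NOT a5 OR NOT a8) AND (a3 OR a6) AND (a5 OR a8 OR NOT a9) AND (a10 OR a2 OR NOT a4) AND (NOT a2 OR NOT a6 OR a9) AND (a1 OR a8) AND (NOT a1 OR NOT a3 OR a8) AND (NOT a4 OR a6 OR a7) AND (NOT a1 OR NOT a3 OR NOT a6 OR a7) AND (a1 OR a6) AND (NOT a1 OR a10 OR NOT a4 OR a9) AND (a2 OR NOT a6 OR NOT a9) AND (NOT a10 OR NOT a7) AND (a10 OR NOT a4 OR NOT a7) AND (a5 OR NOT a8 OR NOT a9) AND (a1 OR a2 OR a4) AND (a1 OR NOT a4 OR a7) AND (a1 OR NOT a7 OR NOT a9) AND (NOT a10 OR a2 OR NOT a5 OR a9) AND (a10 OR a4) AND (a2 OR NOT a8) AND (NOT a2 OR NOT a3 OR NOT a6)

Set a1 = False.
  then (a1 OR NOT a4) forces a4 = False.
  then (a1 OR a8) forces a8 = True.
  then (a1 OR a6) forces a6 = True.
  then (a1 OR a2 OR a4) forces a2 = True.
  then (a10 OR a4) forces a10 = True.
  then (NOT a2 OR NOT a3 OR NOT a6) forces a3 = False.
  then (NOT a10 OR a3 OR a9) forces a9 = True.
  then (NOT a10 OR NOT a7) forces a7 = False.
  then (a5 OR NOT a8 OR NOT a9) forces a5 = True.
All clauses satisfied.

a1 = False, a2 = True, a3 = False, a4 = False, a5 = True, a6 = True, a7 = False, a8 = True, a9 = True, a10 = True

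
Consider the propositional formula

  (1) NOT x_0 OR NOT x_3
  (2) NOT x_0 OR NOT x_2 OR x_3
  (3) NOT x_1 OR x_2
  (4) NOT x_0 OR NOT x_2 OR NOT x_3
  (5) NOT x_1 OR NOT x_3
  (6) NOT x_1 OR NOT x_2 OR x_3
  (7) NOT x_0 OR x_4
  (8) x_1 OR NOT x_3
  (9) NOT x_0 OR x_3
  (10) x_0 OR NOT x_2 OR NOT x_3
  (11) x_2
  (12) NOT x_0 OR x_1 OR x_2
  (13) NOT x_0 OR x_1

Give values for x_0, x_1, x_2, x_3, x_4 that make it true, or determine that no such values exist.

Unit clause (x_2) forces x_2 = True.
Try x_0 = True:
  (NOT x_0 OR NOT x_3) forces x_3 = False.
  clause (NOT x_0 OR NOT x_2 OR x_3) is falsified — backtrack.
So x_0 = False.
  then (x_0 OR NOT x_2 OR NOT x_3) forces x_3 = False.
  then (NOT x_1 OR NOT x_2 OR x_3) forces x_1 = False.
Set x_4 = False.
All clauses satisfied.

x_0=F, x_1=F, x_2=T, x_3=F, x_4=F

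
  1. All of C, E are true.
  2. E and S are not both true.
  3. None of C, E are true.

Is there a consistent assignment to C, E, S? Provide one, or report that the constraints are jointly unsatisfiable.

Unsatisfiable — no assignment works.

Case C = True:
  Constraint (3) is violated (C=T) — contradiction.
Case C = False:
  Constraint (1) is violated (C=F) — contradiction.
Both cases fail — unsatisfiable.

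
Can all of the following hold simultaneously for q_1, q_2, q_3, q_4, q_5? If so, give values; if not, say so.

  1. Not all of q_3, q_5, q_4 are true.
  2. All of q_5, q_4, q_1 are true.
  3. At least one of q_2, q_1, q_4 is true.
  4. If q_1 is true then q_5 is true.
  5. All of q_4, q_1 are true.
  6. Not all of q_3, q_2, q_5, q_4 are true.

q_1: True, q_2: False, q_3: False, q_4: True, q_5: True

  (1) {q_3, q_5, q_4}: 2/3 true — not all ✓
  (2) {q_5, q_4, q_1}: all 3 true ✓
  (3) {q_2, q_1, q_4}: 2 true — at least one ✓
  (4) q_1=T ⇒ q_5: T ✓
  (5) {q_4, q_1}: all 2 true ✓
  (6) {q_3, q_2, q_5, q_4}: 2/4 true — not all ✓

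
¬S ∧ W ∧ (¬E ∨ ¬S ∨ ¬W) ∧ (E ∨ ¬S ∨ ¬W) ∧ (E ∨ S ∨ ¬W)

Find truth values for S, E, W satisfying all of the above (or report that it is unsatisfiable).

S = False; E = True; W = True

Unit clause (¬S) forces S = False.
Unit clause (W) forces W = True.
In (E ∨ S ∨ ¬W) only E is left, so E = True.
Check each clause:
  (¬S): ¬S holds.
  (W): W holds.
  (¬E ∨ ¬S ∨ ¬W): ¬S holds.
  (E ∨ ¬S ∨ ¬W): E holds.
  (E ∨ S ∨ ¬W): E holds.
All clauses satisfied.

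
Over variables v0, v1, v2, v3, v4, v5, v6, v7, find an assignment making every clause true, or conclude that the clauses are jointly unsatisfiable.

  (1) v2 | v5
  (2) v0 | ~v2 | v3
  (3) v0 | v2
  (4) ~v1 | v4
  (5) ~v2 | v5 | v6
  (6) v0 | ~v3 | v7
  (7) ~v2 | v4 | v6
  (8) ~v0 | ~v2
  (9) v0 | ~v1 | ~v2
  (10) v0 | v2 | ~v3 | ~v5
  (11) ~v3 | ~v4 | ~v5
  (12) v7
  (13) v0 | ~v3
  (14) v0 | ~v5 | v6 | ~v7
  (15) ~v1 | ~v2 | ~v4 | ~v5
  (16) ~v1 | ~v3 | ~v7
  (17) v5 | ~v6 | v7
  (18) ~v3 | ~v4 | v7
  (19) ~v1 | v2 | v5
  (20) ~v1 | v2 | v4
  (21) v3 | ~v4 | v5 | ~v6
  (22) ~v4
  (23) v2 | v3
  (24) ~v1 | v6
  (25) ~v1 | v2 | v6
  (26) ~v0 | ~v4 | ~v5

v0 = True; v1 = False; v2 = False; v3 = True; v4 = False; v5 = True; v6 = True; v7 = True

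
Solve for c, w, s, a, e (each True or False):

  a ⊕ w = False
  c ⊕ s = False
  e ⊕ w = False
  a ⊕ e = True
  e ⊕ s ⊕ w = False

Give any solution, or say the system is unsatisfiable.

Adding constraints 1, 3, 4 mod 2: every variable appears an even number of times on the left, so the left side is 0.
But the right sides sum to 1 (mod 2). 0 ≠ 1 — the system is inconsistent.

The formula is unsatisfiable.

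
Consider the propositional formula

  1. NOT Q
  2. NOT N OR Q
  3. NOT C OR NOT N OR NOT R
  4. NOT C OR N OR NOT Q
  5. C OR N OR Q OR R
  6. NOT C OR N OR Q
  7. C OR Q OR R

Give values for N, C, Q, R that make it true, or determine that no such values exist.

N = False; C = False; Q = False; R = True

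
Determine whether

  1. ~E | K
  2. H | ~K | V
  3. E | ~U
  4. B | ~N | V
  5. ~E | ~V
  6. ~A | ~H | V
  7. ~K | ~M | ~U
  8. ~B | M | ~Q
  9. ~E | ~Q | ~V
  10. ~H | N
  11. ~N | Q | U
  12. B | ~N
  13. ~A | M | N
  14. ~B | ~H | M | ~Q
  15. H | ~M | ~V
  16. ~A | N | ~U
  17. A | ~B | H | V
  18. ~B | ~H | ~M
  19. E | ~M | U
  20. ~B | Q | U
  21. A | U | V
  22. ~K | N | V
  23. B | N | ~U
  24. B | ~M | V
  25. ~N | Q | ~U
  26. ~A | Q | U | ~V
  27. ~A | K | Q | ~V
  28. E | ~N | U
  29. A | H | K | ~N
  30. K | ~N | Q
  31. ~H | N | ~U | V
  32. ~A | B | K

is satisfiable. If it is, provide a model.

Set U = False.
Set N = False.
  then (~H | N) forces H = False.
Set Q = True.
Set K = True.
  then (H | ~K | V) forces V = True.
  then (~E | ~V) forces E = False.
  then (H | ~M | ~V) forces M = False.
  then (~B | M | ~Q) forces B = False.
  then (~A | M | N) forces A = False.
All clauses satisfied.

U=F; N=F; Q=T; K=T; H=F; A=F; M=F; B=F; E=F; V=T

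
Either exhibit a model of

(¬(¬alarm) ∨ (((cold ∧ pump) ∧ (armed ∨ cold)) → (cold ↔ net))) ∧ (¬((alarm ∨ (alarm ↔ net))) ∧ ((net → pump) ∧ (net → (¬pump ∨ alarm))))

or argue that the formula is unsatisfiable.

UNSATISFIABLE

Case alarm = True: the conjunct ¬((alarm ∨ (alarm ↔ net))) becomes ¬((True ∨ net)) = False.
Case alarm = False: the formula simplifies to (((cold ∧ pump) ∧ (armed ∨ cold)) → (cold ↔ net)) ∧ (¬(¬net) ∧ ((net → pump) ∧ (net → ¬pump))).
  net = True: simplifies to (((cold ∧ pump) ∧ (armed ∨ cold)) → cold) ∧ (pump ∧ ¬pump).
    pump = True: the conjunct ¬pump is False.
    pump = False: the conjunct pump is False.
  net = False: the conjunct ¬(¬net) becomes ¬(¬False) = False.
Both cases fail — unsatisfiable.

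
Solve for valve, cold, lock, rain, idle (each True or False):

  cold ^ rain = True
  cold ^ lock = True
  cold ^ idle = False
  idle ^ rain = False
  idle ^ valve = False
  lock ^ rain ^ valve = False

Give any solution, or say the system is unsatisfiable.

Adding constraints 1, 3, 4 mod 2: every variable appears an even number of times on the left, so the left side is 0.
But the right sides sum to 1 (mod 2). 0 ≠ 1 — the system is inconsistent.

The formula is unsatisfiable.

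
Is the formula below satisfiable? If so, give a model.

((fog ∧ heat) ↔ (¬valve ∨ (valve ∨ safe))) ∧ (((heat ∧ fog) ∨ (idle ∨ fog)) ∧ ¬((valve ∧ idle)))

heat: True, fog: True, valve: False, idle: False, safe: True

  (fog ∧ heat) ↔ (¬valve ∨ (valve ∨ safe)) = True
    fog ∧ heat = True
    ¬valve ∨ (valve ∨ safe) = True
      ¬valve = True
      valve ∨ safe = True
  ((heat ∧ fog) ∨ (idle ∨ fog)) ∧ ¬((valve ∧ idle)) = True
    (heat ∧ fog) ∨ (idle ∨ fog) = True
      heat ∧ fog = True
      idle ∨ fog = True
    ¬((valve ∧ idle)) = True
      valve ∧ idle = False
Both conjuncts True, so the formula holds.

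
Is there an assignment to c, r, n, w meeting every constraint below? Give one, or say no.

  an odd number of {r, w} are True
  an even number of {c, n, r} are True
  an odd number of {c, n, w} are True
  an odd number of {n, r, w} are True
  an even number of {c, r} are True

c = False, r = False, n = False, w = True

{r, w}: 1 true → odd ✓
{c, n, r}: 0 true → even ✓
{c, n, w}: 1 true → odd ✓
{n, r, w}: 1 true → odd ✓
{c, r}: 0 true → even ✓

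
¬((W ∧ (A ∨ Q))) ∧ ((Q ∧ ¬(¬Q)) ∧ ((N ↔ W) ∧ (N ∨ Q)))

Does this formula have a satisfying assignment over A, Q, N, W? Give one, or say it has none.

A: False, Q: True, N: False, W: False

  ¬((W ∧ (A ∨ Q))) = True
    W ∧ (A ∨ Q) = False
      A ∨ Q = True
  (Q ∧ ¬(¬Q)) ∧ ((N ↔ W) ∧ (N ∨ Q)) = True
    Q ∧ ¬(¬Q) = True
      ¬(¬Q) = True
        ¬Q = False
    (N ↔ W) ∧ (N ∨ Q) = True
      N ↔ W = True
      N ∨ Q = True
Both conjuncts True, so the formula holds.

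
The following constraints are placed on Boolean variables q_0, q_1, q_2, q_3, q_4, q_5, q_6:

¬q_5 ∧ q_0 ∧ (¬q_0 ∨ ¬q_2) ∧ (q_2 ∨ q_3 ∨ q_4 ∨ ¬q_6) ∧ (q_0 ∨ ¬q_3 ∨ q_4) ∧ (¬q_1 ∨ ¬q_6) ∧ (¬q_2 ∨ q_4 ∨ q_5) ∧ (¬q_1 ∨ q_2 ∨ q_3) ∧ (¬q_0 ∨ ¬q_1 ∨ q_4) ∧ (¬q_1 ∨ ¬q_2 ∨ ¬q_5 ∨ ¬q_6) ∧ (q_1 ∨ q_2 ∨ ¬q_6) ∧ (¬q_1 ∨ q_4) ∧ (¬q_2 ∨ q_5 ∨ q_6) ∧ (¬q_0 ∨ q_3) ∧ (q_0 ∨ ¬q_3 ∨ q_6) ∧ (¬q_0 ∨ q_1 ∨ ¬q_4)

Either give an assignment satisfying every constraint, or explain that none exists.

q_0=T, q_1=T, q_2=F, q_3=T, q_4=T, q_5=F, q_6=F

Unit clause (¬q_5) forces q_5 = False.
Unit clause (q_0) forces q_0 = True.
In (¬q_0 ∨ ¬q_2) only ¬q_2 is left, so q_2 = False.
In (¬q_0 ∨ q_3) only q_3 is left, so q_3 = True.
Set q_1 = True.
  then (¬q_1 ∨ ¬q_6) forces q_6 = False.
  then (¬q_0 ∨ ¬q_1 ∨ q_4) forces q_4 = True.
All clauses satisfied.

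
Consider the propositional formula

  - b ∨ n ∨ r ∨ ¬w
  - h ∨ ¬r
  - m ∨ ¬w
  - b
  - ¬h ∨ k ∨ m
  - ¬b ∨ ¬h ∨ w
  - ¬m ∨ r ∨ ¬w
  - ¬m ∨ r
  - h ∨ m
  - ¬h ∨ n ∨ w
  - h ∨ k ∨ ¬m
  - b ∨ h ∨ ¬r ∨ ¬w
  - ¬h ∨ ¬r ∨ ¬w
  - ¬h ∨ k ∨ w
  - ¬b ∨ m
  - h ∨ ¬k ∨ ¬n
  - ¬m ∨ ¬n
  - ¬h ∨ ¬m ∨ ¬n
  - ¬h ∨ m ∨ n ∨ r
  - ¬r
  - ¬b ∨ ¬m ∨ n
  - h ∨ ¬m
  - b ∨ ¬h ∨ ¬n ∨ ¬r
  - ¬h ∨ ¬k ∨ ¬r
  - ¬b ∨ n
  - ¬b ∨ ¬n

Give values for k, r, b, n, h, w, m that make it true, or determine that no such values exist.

No satisfying assignment exists.

Case r = True:
  Clause (¬r) is falsified — contradiction.
Case r = False:
  (b) forces b = True.
  (¬m ∨ r) forces m = False.
  Clause (¬b ∨ m) is falsified — contradiction.
Both cases fail, so the formula is unsatisfiable.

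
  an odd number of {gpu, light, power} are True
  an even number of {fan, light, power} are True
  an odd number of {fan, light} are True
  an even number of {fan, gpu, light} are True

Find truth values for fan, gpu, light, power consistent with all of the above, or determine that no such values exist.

fan: False, gpu: True, light: True, power: True

{gpu, light, power}: 3 true → odd ✓
{fan, light, power}: 2 true → even ✓
{fan, light}: 1 true → odd ✓
{fan, gpu, light}: 2 true → even ✓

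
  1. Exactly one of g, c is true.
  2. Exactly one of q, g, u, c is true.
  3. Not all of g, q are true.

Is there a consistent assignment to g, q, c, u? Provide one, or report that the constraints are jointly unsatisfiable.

g = False; q = False; c = True; u = False

  (1) {g, c}: 1 true — exactly one ✓
  (2) {q, g, u, c}: 1 true — exactly one ✓
  (3) {g, q}: 0/2 true — not all ✓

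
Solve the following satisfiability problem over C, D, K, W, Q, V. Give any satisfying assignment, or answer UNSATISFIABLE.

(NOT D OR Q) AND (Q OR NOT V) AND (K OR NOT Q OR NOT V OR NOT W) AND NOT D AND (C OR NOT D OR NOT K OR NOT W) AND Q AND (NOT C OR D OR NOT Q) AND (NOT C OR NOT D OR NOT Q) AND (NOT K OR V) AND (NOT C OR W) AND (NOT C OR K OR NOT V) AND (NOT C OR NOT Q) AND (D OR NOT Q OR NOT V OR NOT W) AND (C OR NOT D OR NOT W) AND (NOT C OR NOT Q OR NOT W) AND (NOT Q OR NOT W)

C = False; D = False; K = False; W = False; Q = True; V = False

Unit clause (NOT D) forces D = False.
Unit clause (Q) forces Q = True.
In (NOT C OR D OR NOT Q) only NOT C is left, so C = False.
In (NOT Q OR NOT W) only NOT W is left, so W = False.
Set K = False.
Set V = False.
All clauses satisfied.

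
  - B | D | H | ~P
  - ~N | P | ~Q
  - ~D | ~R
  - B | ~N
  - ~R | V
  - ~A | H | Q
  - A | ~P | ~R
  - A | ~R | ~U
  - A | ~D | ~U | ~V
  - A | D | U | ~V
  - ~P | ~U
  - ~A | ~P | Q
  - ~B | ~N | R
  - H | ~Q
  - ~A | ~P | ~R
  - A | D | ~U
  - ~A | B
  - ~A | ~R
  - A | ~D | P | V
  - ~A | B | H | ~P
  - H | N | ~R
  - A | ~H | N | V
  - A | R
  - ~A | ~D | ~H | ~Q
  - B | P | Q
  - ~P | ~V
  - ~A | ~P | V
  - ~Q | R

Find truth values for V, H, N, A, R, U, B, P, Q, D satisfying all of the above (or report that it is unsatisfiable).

Set V = True.
  then (~P | ~V) forces P = False.
Set H = True.
Set N = False.
Try A = False:
  (A | R) forces R = True.
  (~D | ~R) forces D = False.
  (A | ~R | ~U) forces U = False.
  clause (A | D | U | ~V) is falsified — backtrack.
So A = True.
  then (~A | B) forces B = True.
  then (~A | ~R) forces R = False.
  then (~Q | R) forces Q = False.
Set U = False.
Set D = False.
All clauses satisfied.

V = True, H = True, N = False, A = True, R = False, U = False, B = True, P = False, Q = False, D = False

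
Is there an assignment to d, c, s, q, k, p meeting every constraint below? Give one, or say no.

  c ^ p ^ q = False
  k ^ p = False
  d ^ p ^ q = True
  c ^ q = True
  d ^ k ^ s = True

d = True; c = False; s = True; q = True; k = True; p = True

c ^ p ^ q = F ^ T ^ T = False ✓
k ^ p = T ^ T = False ✓
d ^ p ^ q = T ^ T ^ T = True ✓
c ^ q = F ^ T = True ✓
d ^ k ^ s = T ^ T ^ T = True ✓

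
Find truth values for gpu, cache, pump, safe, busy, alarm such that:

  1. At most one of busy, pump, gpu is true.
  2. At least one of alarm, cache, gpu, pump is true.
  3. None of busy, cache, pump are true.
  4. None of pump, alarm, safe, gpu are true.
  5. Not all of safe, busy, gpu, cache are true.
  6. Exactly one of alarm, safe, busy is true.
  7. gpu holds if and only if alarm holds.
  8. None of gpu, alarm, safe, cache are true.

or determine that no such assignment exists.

Case safe = True:
  Constraint (4) is violated (safe=T) — contradiction.
Case safe = False:
  (3) forces busy = False.
  (3) forces cache = False.
  (3) forces pump = False.
  (4) forces alarm = False.
  Constraint (6) is violated (alarm=F, safe=F, busy=F) — contradiction.
Both cases fail — unsatisfiable.

Unsatisfiable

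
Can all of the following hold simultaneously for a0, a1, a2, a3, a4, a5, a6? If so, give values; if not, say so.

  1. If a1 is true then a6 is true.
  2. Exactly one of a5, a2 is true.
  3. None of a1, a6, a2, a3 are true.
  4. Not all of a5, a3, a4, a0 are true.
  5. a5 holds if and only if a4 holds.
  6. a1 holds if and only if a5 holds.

Case a2 = True:
  Constraint (3) is violated (a2=T) — contradiction.
Case a2 = False:
  (2) with a2=F forces a5 = True.
  (3) forces a1 = False.
  Constraint (6) is violated (a1=F, a5=T) — contradiction.
Both cases fail — unsatisfiable.

The formula is unsatisfiable.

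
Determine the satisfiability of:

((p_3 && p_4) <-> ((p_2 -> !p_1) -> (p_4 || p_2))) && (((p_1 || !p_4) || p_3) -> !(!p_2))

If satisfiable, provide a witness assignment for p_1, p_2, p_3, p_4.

p_1 = False; p_2 = True; p_3 = True; p_4 = True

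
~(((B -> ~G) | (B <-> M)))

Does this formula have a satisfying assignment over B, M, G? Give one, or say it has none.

B: True, M: False, G: True

  ~(((B -> ~G) | (B <-> M))) = True
    (B -> ~G) | (B <-> M) = False
      B -> ~G = False
        ~G = False
      B <-> M = False
The formula evaluates to True.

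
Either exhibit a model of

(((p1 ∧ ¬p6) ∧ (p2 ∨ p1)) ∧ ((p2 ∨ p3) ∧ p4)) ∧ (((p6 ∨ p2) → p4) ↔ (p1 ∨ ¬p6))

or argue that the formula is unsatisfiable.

p1=T, p2=T, p3=F, p4=T, p6=F

  ((p1 ∧ ¬p6) ∧ (p2 ∨ p1)) ∧ ((p2 ∨ p3) ∧ p4) = True
    (p1 ∧ ¬p6) ∧ (p2 ∨ p1) = True
      p1 ∧ ¬p6 = True
        ¬p6 = True
      p2 ∨ p1 = True
    (p2 ∨ p3) ∧ p4 = True
      p2 ∨ p3 = True
  ((p6 ∨ p2) → p4) ↔ (p1 ∨ ¬p6) = True
    (p6 ∨ p2) → p4 = True
      p6 ∨ p2 = True
    p1 ∨ ¬p6 = True
      ¬p6 = True
Both conjuncts True, so the formula holds.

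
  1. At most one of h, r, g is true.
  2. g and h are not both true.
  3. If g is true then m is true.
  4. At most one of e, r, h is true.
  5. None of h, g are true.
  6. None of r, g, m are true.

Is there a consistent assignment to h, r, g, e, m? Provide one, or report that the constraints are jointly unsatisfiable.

h: False; r: False; g: False; e: True; m: False

  (1) {h, r, g}: 0 true — at most one ✓
  (2) g=F, h=F — not both ✓
  (3) g=F ⇒ m: vacuous ✓
  (4) {e, r, h}: 1 true — at most one ✓
  (5) {h, g}: 0 true — none ✓
  (6) {r, g, m}: 0 true — none ✓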